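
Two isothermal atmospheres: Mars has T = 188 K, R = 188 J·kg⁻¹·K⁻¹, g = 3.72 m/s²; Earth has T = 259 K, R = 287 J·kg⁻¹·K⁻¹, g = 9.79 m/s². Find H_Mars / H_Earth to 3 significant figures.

H = RT/g for each body.
H_Mars = 188 × 188 / 3.72 = 9501.1 m.
H_Earth = 287 × 259 / 9.79 = 7592.7 m.
H_Mars/H_Earth = 9501.1/7592.7 = 1.2513.

H_Mars/H_Earth ≈ 1.25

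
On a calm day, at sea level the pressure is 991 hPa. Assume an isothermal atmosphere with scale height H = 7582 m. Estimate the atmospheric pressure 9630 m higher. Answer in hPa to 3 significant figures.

Barometric formula: P = P₀ exp(−z/H).
z/H = 9630.0/7582.0 = 1.2701; exp(−1.2701) = 0.28080.
P = 991 × 0.28080 = 278.27 hPa.

P ≈ 278 hPa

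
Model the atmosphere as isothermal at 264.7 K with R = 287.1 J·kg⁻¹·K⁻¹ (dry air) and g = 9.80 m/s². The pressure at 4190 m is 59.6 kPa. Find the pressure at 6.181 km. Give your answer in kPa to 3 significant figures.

P ≈ 46.1 kPa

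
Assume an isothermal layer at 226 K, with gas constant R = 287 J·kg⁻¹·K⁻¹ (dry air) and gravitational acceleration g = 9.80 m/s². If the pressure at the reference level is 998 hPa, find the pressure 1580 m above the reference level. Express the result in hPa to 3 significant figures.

Scale height: H = RT/g = 287 × 226 / 9.80 = 6618.6 m.
Barometric formula: P = P₀ exp(−z/H).
z/H = 1580.0/6618.6 = 0.23872; exp(−0.23872) = 0.78764.
P = 998 × 0.78764 = 786.06 hPa.

P ≈ 786 hPa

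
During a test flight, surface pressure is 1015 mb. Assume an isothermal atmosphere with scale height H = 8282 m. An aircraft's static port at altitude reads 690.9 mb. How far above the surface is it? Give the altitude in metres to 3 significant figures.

Invert the barometric formula: z = H ln(P₀/P).
P₀/P = 1015/690.9 = 1.4691; ln(1.4691) = 0.38465.
z = 8282.0 × 0.38465 = 3185.7 m.

z ≈ 3190 m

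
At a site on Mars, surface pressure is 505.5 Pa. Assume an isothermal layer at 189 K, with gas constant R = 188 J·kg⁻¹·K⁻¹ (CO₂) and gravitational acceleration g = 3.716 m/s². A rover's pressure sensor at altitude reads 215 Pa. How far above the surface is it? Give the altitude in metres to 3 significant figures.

z ≈ 8170 m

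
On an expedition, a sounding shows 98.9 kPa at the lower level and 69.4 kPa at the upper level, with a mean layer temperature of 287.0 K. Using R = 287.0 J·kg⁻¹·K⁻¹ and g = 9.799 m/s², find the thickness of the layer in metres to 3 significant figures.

Δz ≈ 2980 m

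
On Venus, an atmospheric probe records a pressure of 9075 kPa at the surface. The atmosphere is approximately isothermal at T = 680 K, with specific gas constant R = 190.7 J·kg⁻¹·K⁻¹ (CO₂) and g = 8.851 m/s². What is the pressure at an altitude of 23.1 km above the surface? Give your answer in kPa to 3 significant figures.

Scale height: H = RT/g = 190.7 × 680 / 8.851 = 14651 m.
Barometric formula: P = P₀ exp(−z/H).
z/H = 23100/14651 = 1.5767; exp(−1.5767) = 0.20666.
P = 9075 × 0.20666 = 1875.4 kPa.

P ≈ 1880 kPa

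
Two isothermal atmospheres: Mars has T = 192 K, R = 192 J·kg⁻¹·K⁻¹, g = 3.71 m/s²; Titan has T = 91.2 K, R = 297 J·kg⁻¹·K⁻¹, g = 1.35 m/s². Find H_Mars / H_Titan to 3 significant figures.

H = RT/g for each body.
H_Mars = 192 × 192 / 3.71 = 9936.4 m.
H_Titan = 297 × 91.2 / 1.35 = 20064 m.
H_Mars/H_Titan = 9936.4/20064 = 0.49524.

H_Mars/H_Titan ≈ 0.495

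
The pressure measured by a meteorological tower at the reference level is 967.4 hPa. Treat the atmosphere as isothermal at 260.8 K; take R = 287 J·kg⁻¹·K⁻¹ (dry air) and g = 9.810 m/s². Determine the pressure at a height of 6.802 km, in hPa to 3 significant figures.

P ≈ 397 hPa

Scale height: H = RT/g = 287 × 260.8 / 9.810 = 7629.9 m.
Barometric formula: P = P₀ exp(−z/H).
z/H = 6802.0/7629.9 = 0.89149; exp(−0.89149) = 0.41004.
P = 967.4 × 0.41004 = 396.67 hPa.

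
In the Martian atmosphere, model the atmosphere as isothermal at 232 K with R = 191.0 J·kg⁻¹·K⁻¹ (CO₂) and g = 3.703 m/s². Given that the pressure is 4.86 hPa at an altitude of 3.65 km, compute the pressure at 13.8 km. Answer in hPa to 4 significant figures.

P ≈ 2.081 hPa

Scale height: H = RT/g = 191.0 × 232 / 3.703 = 11967 m.
Between two levels, P₂ = P₁ exp(−Δz/H) with Δz = z₂ − z₁.
Δz = 13800 − 3650.0 = 10150 m; Δz/H = 10150/11967 = 0.84817.
P₂ = 4.86 × exp(−0.84817) = 4.86 × 0.42820 = 2.0811 hPa.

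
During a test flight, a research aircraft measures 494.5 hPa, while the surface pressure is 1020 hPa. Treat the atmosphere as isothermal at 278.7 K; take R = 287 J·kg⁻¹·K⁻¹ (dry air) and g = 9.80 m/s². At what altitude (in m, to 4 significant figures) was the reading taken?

Scale height: H = RT/g = 287 × 278.7 / 9.80 = 8161.9 m.
Invert the barometric formula: z = H ln(P₀/P).
P₀/P = 1020/494.5 = 2.0627; ln(2.0627) = 0.72402.
z = 8161.9 × 0.72402 = 5909.4 m.

z ≈ 5909 m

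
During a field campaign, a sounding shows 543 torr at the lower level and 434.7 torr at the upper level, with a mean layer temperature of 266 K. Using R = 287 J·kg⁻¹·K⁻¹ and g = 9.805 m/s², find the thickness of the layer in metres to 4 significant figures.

Δz ≈ 1732 m

Hypsometric equation: Δz = (R T̄/g) ln(P₁/P₂).
R T̄/g = 287 × 266 / 9.805 = 7786.0 m.
ln(543/434.7) = ln(1.2491) = 0.22242.
Δz = 7786.0 × 0.22242 = 1731.8 m.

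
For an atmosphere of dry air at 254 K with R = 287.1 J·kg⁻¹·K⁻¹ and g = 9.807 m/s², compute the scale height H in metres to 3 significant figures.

The scale height of an isothermal atmosphere is H = RT/g.
H = 287.1 × 254 / 9.807 = 72923/9.807 = 7435.8 m.

H ≈ 7440 m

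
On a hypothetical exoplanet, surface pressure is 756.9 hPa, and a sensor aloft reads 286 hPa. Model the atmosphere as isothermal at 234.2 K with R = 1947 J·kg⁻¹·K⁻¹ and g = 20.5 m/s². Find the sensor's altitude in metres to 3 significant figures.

Scale height: H = RT/g = 1947 × 234.2 / 20.5 = 22243 m.
Invert the barometric formula: z = H ln(P₀/P).
P₀/P = 756.9/286 = 2.6465; ln(2.6465) = 0.97324.
z = 22243 × 0.97324 = 21648 m.

z ≈ 21600 m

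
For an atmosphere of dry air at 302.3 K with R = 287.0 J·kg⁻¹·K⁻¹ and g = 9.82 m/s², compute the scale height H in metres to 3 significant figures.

The scale height of an isothermal atmosphere is H = RT/g.
H = 287.0 × 302.3 / 9.82 = 86760/9.82 = 8835.0 m.

H ≈ 8840 m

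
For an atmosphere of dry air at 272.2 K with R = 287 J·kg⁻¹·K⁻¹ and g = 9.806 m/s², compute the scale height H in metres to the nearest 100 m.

The scale height of an isothermal atmosphere is H = RT/g.
H = 287 × 272.2 / 9.806 = 78121/9.806 = 7966.7 m.

H ≈ 8000 m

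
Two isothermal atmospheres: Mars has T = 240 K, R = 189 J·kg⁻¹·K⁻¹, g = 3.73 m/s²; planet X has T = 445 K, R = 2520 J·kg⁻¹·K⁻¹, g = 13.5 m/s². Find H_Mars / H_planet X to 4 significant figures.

H = RT/g for each body.
H_Mars = 189 × 240 / 3.73 = 12161 m.
H_planet X = 2520 × 445 / 13.5 = 83067 m.
H_Mars/H_planet X = 12161/83067 = 0.14640.

H_Mars/H_planet X ≈ 0.1464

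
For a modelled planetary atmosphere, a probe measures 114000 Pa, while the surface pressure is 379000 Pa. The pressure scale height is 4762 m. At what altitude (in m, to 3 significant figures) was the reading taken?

z ≈ 5720 m

Invert the barometric formula: z = H ln(P₀/P).
P₀/P = 379000/114000 = 3.3246; ln(3.3246) = 1.2013.
z = 4762.0 × 1.2013 = 5720.6 m.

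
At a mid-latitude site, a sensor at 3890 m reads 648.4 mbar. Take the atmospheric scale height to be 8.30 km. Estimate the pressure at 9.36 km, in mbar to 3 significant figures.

Between two levels, P₂ = P₁ exp(−Δz/H) with Δz = z₂ − z₁.
Δz = 9360.0 − 3890.0 = 5470.0 m; Δz/H = 5470.0/8300.0 = 0.65904.
P₂ = 648.4 × exp(−0.65904) = 648.4 × 0.51735 = 335.45 mbar.

P ≈ 335 mbar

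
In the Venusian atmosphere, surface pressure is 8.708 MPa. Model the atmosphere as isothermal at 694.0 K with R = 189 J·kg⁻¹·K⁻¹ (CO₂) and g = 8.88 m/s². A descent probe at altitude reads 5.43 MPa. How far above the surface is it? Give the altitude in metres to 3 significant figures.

z ≈ 6980 m

Scale height: H = RT/g = 189 × 694.0 / 8.88 = 14771 m.
Invert the barometric formula: z = H ln(P₀/P).
P₀/P = 8.708/5.43 = 1.6037; ln(1.6037) = 0.47231.
z = 14771 × 0.47231 = 6976.5 m.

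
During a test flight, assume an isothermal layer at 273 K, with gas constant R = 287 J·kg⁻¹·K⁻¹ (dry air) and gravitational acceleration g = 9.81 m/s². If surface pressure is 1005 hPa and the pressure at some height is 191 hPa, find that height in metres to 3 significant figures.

z ≈ 13300 m

Scale height: H = RT/g = 287 × 273 / 9.81 = 7986.9 m.
Invert the barometric formula: z = H ln(P₀/P).
P₀/P = 1005/191 = 5.2618; ln(5.2618) = 1.6605.
z = 7986.9 × 1.6605 = 13262 m.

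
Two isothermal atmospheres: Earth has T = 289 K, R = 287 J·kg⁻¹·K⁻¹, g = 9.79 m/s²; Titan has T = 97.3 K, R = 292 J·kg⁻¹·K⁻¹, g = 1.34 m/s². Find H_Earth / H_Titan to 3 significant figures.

H_Earth/H_Titan ≈ 0.400

H = RT/g for each body.
H_Earth = 287 × 289 / 9.79 = 8472.2 m.
H_Titan = 292 × 97.3 / 1.34 = 21203 m.
H_Earth/H_Titan = 8472.2/21203 = 0.39958.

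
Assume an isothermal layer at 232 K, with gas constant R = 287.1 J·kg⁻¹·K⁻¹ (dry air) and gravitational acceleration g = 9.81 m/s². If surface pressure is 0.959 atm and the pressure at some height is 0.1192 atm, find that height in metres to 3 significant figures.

Scale height: H = RT/g = 287.1 × 232 / 9.81 = 6789.7 m.
Invert the barometric formula: z = H ln(P₀/P).
P₀/P = 0.959/0.1192 = 8.0453; ln(8.0453) = 2.0851.
z = 6789.7 × 2.0851 = 14157 m.

z ≈ 14200 m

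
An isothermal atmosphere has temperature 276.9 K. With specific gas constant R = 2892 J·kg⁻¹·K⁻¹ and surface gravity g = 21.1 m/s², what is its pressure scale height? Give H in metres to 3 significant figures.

The scale height of an isothermal atmosphere is H = RT/g.
H = 2892 × 276.9 / 21.1 = 800790/21.1 = 37952 m.

H ≈ 38000 m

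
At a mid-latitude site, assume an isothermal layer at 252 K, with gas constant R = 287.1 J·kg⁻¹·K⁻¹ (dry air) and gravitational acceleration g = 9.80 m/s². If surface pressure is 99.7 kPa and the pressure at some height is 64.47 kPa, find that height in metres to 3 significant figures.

z ≈ 3220 m

Scale height: H = RT/g = 287.1 × 252 / 9.80 = 7382.6 m.
Invert the barometric formula: z = H ln(P₀/P).
P₀/P = 99.7/64.47 = 1.5465; ln(1.5465) = 0.43599.
z = 7382.6 × 0.43599 = 3218.7 m.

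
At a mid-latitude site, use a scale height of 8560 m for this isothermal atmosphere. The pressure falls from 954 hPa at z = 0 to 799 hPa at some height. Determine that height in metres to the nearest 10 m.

z ≈ 1520 m

Invert the barometric formula: z = H ln(P₀/P).
P₀/P = 954/799 = 1.1940; ln(1.1940) = 0.17731.
z = 8560.0 × 0.17731 = 1517.8 m.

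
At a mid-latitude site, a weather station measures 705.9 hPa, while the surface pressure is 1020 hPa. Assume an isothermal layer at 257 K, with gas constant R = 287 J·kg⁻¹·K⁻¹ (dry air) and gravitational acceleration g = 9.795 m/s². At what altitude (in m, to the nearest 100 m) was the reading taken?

z ≈ 2800 m

Scale height: H = RT/g = 287 × 257 / 9.795 = 7530.3 m.
Invert the barometric formula: z = H ln(P₀/P).
P₀/P = 1020/705.9 = 1.4450; ln(1.4450) = 0.36811.
z = 7530.3 × 0.36811 = 2772.0 m.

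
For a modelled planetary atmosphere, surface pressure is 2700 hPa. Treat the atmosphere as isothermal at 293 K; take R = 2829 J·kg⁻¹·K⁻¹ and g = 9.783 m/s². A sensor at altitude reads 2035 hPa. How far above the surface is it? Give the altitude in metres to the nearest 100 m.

Scale height: H = RT/g = 2829 × 293 / 9.783 = 84728 m.
Invert the barometric formula: z = H ln(P₀/P).
P₀/P = 2700/2035 = 1.3268; ln(1.3268) = 0.28277.
z = 84728 × 0.28277 = 23959 m.

z ≈ 24000 m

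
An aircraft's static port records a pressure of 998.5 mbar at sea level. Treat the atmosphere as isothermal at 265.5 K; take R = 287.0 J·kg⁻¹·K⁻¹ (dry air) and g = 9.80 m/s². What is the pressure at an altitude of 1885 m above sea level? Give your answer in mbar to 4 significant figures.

Scale height: H = RT/g = 287.0 × 265.5 / 9.80 = 7775.4 m.
Barometric formula: P = P₀ exp(−z/H).
z/H = 1885.0/7775.4 = 0.24243; exp(−0.24243) = 0.78472.
P = 998.5 × 0.78472 = 783.54 mbar.

P ≈ 783.5 mbar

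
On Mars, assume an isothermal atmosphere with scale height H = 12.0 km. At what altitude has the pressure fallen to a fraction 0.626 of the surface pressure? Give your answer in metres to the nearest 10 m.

Set P/P₀ = exp(−z/H) = 0.626, so z = −H ln(0.626).
−ln(0.626) = 0.46840; z = 12000 × 0.46840 = 5620.8 m.

z ≈ 5620 m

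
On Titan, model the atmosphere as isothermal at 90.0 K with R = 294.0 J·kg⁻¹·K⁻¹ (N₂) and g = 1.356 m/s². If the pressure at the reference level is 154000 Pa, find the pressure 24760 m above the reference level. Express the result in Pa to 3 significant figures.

P ≈ 43300 Pa

Scale height: H = RT/g = 294.0 × 90.0 / 1.356 = 19513 m.
Barometric formula: P = P₀ exp(−z/H).
z/H = 24760/19513 = 1.2689; exp(−1.2689) = 0.28114.
P = 154000 × 0.28114 = 43296 Pa.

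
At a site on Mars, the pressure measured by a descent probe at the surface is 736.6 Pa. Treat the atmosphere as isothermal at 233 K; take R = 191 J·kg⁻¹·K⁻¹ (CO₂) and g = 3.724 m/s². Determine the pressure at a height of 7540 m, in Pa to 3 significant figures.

Scale height: H = RT/g = 191 × 233 / 3.724 = 11950 m.
Barometric formula: P = P₀ exp(−z/H).
z/H = 7540.0/11950 = 0.63096; exp(−0.63096) = 0.53208.
P = 736.6 × 0.53208 = 391.93 Pa.

P ≈ 392 Pa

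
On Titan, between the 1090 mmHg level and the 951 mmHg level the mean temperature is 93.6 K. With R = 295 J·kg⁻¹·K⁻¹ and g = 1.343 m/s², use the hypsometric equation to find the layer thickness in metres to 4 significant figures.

Δz ≈ 2805 m

Hypsometric equation: Δz = (R T̄/g) ln(P₁/P₂).
R T̄/g = 295 × 93.6 / 1.343 = 20560 m.
ln(1090/951) = ln(1.1462) = 0.13645.
Δz = 20560 × 0.13645 = 2805.4 m.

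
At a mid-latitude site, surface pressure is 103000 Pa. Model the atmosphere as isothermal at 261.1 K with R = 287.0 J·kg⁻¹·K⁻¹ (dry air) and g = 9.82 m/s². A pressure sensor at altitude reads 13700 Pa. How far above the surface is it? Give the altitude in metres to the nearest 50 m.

Scale height: H = RT/g = 287.0 × 261.1 / 9.82 = 7630.9 m.
Invert the barometric formula: z = H ln(P₀/P).
P₀/P = 103000/13700 = 7.5182; ln(7.5182) = 2.0173.
z = 7630.9 × 2.0173 = 15394 m.

z ≈ 15400 m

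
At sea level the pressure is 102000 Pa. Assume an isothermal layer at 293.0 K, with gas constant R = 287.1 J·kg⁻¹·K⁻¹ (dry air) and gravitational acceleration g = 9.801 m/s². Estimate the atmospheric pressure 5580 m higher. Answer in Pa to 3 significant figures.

P ≈ 53200 Pa

Scale height: H = RT/g = 287.1 × 293.0 / 9.801 = 8582.8 m.
Barometric formula: P = P₀ exp(−z/H).
z/H = 5580.0/8582.8 = 0.65014; exp(−0.65014) = 0.52197.
P = 102000 × 0.52197 = 53241 Pa.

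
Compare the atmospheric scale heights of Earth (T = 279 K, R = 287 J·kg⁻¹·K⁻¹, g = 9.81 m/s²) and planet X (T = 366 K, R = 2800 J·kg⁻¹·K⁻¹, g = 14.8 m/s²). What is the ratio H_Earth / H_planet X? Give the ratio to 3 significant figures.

H = RT/g for each body.
H_Earth = 287 × 279 / 9.81 = 8162.4 m.
H_planet X = 2800 × 366 / 14.8 = 69243 m.
H_Earth/H_planet X = 8162.4/69243 = 0.11788.

H_Earth/H_planet X ≈ 0.118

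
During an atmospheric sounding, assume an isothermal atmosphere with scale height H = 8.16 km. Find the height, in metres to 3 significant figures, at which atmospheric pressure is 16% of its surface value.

Set P/P₀ = exp(−z/H) = 0.16, so z = −H ln(0.16).
−ln(0.16) = 1.8326; z = 8160.0 × 1.8326 = 14954 m.

z ≈ 15000 m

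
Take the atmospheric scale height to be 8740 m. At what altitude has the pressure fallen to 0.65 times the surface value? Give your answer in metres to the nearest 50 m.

Set P/P₀ = exp(−z/H) = 0.65, so z = −H ln(0.65).
−ln(0.65) = 0.43078; z = 8740.0 × 0.43078 = 3765.0 m.

z ≈ 3750 m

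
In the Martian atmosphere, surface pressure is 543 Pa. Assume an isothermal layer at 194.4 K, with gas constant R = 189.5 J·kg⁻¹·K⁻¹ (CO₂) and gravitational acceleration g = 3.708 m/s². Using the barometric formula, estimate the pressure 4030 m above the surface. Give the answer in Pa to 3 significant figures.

Scale height: H = RT/g = 189.5 × 194.4 / 3.708 = 9935.0 m.
Barometric formula: P = P₀ exp(−z/H).
z/H = 4030.0/9935.0 = 0.40564; exp(−0.40564) = 0.66655.
P = 543 × 0.66655 = 361.94 Pa.

P ≈ 362 Pa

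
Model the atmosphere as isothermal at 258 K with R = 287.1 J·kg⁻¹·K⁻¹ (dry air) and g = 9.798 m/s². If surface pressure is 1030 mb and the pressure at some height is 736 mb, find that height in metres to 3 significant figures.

z ≈ 2540 m

Scale height: H = RT/g = 287.1 × 258 / 9.798 = 7559.9 m.
Invert the barometric formula: z = H ln(P₀/P).
P₀/P = 1030/736 = 1.3995; ln(1.3995) = 0.33612.
z = 7559.9 × 0.33612 = 2541.0 m.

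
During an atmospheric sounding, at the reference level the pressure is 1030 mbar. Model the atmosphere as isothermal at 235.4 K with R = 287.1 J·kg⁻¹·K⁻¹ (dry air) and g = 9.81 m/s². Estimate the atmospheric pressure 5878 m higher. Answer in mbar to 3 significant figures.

Scale height: H = RT/g = 287.1 × 235.4 / 9.81 = 6889.2 m.
Barometric formula: P = P₀ exp(−z/H).
z/H = 5878.0/6889.2 = 0.85322; exp(−0.85322) = 0.42604.
P = 1030 × 0.42604 = 438.82 mbar.

P ≈ 439 mbar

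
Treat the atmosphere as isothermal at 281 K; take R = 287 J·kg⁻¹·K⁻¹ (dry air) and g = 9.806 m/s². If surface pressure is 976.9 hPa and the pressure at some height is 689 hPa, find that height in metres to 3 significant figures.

z ≈ 2870 m

Scale height: H = RT/g = 287 × 281 / 9.806 = 8224.3 m.
Invert the barometric formula: z = H ln(P₀/P).
P₀/P = 976.9/689 = 1.4179; ln(1.4179) = 0.34918.
z = 8224.3 × 0.34918 = 2871.8 m.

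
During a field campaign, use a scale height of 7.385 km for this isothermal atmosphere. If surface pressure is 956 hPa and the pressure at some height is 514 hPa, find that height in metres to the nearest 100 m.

Invert the barometric formula: z = H ln(P₀/P).
P₀/P = 956/514 = 1.8599; ln(1.8599) = 0.62052.
z = 7385.0 × 0.62052 = 4582.5 m.

z ≈ 4600 m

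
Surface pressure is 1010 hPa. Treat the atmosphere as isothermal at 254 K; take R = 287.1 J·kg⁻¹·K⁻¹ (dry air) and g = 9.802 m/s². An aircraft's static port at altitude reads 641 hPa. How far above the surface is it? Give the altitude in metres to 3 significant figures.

z ≈ 3380 m

Scale height: H = RT/g = 287.1 × 254 / 9.802 = 7439.6 m.
Invert the barometric formula: z = H ln(P₀/P).
P₀/P = 1010/641 = 1.5757; ln(1.5757) = 0.45470.
z = 7439.6 × 0.45470 = 3382.8 m.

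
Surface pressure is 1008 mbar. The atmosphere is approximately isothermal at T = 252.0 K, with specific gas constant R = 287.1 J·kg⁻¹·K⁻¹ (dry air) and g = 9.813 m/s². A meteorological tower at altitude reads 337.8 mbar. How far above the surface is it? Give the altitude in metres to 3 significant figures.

z ≈ 8060 m

Scale height: H = RT/g = 287.1 × 252.0 / 9.813 = 7372.8 m.
Invert the barometric formula: z = H ln(P₀/P).
P₀/P = 1008/337.8 = 2.9840; ln(2.9840) = 1.0933.
z = 7372.8 × 1.0933 = 8060.7 m.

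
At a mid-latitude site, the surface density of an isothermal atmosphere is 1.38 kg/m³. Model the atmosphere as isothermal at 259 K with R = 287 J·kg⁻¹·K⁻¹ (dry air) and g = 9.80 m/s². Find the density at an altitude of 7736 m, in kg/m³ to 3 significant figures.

Scale height: H = RT/g = 287 × 259 / 9.80 = 7585.0 m.
In an isothermal atmosphere, density decays like pressure: ρ = ρ₀ exp(−z/H).
z/H = 7736.0/7585.0 = 1.0199; exp(−1.0199) = 0.36063.
ρ = 1.38 × 0.36063 = 0.49767 kg/m³.

ρ ≈ 0.498 kg/m³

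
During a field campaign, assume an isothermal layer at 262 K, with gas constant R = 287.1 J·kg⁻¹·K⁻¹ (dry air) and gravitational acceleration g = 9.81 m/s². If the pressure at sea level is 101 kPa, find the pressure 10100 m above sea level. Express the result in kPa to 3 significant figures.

Scale height: H = RT/g = 287.1 × 262 / 9.81 = 7667.7 m.
Barometric formula: P = P₀ exp(−z/H).
z/H = 10100/7667.7 = 1.3172; exp(−1.3172) = 0.26788.
P = 101 × 0.26788 = 27.056 kPa.

P ≈ 27.1 kPa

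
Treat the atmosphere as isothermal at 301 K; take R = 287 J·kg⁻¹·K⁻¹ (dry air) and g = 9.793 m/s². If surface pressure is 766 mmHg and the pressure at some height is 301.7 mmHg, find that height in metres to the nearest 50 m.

z ≈ 8200 m

Scale height: H = RT/g = 287 × 301 / 9.793 = 8821.3 m.
Invert the barometric formula: z = H ln(P₀/P).
P₀/P = 766/301.7 = 2.5389; ln(2.5389) = 0.93173.
z = 8821.3 × 0.93173 = 8219.1 m.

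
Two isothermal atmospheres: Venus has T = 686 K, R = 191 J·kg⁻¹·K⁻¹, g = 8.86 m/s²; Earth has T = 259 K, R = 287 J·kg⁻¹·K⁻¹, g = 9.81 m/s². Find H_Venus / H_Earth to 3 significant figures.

H = RT/g for each body.
H_Venus = 191 × 686 / 8.86 = 14788 m.
H_Earth = 287 × 259 / 9.81 = 7577.3 m.
H_Venus/H_Earth = 14788/7577.3 = 1.9516.

H_Venus/H_Earth ≈ 1.95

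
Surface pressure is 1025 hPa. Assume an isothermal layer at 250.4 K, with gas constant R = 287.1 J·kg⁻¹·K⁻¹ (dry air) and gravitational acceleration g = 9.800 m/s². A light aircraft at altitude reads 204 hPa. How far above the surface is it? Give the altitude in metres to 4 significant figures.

Scale height: H = RT/g = 287.1 × 250.4 / 9.800 = 7335.7 m.
Invert the barometric formula: z = H ln(P₀/P).
P₀/P = 1025/204 = 5.0245; ln(5.0245) = 1.6143.
z = 7335.7 × 1.6143 = 11842 m.

z ≈ 11840 m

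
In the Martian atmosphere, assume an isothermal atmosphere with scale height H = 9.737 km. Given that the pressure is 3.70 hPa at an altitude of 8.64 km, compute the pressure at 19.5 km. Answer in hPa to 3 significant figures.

P ≈ 1.21 hPa

Between two levels, P₂ = P₁ exp(−Δz/H) with Δz = z₂ − z₁.
Δz = 19500 − 8640.0 = 10860 m; Δz/H = 10860/9737.0 = 1.1153.
P₂ = 3.70 × exp(−1.1153) = 3.70 × 0.32782 = 1.2129 hPa.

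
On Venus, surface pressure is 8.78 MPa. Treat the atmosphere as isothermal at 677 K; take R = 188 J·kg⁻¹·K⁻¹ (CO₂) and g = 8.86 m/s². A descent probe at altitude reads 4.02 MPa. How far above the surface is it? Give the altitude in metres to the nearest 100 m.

z ≈ 11200 m

Scale height: H = RT/g = 188 × 677 / 8.86 = 14365 m.
Invert the barometric formula: z = H ln(P₀/P).
P₀/P = 8.78/4.02 = 2.1841; ln(2.1841) = 0.78120.
z = 14365 × 0.78120 = 11222 m.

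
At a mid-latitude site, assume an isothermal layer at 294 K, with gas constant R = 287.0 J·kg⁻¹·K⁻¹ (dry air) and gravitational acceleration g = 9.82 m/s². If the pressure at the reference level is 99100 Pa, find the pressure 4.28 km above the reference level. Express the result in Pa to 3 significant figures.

Scale height: H = RT/g = 287.0 × 294 / 9.82 = 8592.5 m.
Barometric formula: P = P₀ exp(−z/H).
z/H = 4280.0/8592.5 = 0.49811; exp(−0.49811) = 0.60768.
P = 99100 × 0.60768 = 60221 Pa.

P ≈ 60200 Pa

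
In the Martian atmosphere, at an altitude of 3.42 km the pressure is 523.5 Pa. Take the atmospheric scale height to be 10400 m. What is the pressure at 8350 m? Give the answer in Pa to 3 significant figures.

Between two levels, P₂ = P₁ exp(−Δz/H) with Δz = z₂ − z₁.
Δz = 8350.0 − 3420.0 = 4930.0 m; Δz/H = 4930.0/10400 = 0.47404.
P₂ = 523.5 × exp(−0.47404) = 523.5 × 0.62248 = 325.87 Pa.

P ≈ 326 Pa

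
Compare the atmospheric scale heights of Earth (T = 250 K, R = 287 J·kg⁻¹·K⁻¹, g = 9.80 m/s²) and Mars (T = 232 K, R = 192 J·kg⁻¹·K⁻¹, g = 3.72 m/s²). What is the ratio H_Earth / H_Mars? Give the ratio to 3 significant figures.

H_Earth/H_Mars ≈ 0.611

H = RT/g for each body.
H_Earth = 287 × 250 / 9.80 = 7321.4 m.
H_Mars = 192 × 232 / 3.72 = 11974 m.
H_Earth/H_Mars = 7321.4/11974 = 0.61144.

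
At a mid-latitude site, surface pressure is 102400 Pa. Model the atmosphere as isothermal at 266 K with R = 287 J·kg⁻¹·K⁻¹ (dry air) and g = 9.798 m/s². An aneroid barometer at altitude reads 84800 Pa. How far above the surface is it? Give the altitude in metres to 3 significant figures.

Scale height: H = RT/g = 287 × 266 / 9.798 = 7791.6 m.
Invert the barometric formula: z = H ln(P₀/P).
P₀/P = 102400/84800 = 1.2075; ln(1.2075) = 0.18855.
z = 7791.6 × 0.18855 = 1469.1 m.

z ≈ 1470 m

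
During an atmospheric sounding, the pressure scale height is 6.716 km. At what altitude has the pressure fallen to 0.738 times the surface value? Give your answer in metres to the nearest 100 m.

z ≈ 2000 m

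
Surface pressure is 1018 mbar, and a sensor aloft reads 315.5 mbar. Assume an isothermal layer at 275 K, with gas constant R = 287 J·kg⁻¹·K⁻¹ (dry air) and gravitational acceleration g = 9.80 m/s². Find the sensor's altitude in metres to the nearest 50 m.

z ≈ 9450 m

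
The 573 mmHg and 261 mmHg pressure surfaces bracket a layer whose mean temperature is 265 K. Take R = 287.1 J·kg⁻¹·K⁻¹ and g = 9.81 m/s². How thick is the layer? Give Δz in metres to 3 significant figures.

Hypsometric equation: Δz = (R T̄/g) ln(P₁/P₂).
R T̄/g = 287.1 × 265 / 9.81 = 7755.5 m.
ln(573/261) = ln(2.1954) = 0.78636.
Δz = 7755.5 × 0.78636 = 6098.6 m.

Δz ≈ 6100 m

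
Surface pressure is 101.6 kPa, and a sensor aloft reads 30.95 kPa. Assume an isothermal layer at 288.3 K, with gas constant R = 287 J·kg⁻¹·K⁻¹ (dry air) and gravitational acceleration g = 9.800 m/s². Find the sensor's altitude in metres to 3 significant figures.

Scale height: H = RT/g = 287 × 288.3 / 9.800 = 8443.1 m.
Invert the barometric formula: z = H ln(P₀/P).
P₀/P = 101.6/30.95 = 3.2827; ln(3.2827) = 1.1887.
z = 8443.1 × 1.1887 = 10036 m.

z ≈ 10000 m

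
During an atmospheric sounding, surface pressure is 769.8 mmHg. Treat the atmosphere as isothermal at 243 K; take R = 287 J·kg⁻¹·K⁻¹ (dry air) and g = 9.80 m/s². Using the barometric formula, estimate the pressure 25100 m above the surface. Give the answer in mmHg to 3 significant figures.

P ≈ 22.6 mmHg

Scale height: H = RT/g = 287 × 243 / 9.80 = 7116.4 m.
Barometric formula: P = P₀ exp(−z/H).
z/H = 25100/7116.4 = 3.5271; exp(−3.5271) = 0.029390.
P = 769.8 × 0.029390 = 22.624 mmHg.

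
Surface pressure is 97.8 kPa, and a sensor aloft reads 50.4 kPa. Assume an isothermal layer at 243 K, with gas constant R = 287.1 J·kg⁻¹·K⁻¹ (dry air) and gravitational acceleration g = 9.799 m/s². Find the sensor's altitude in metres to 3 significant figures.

Scale height: H = RT/g = 287.1 × 243 / 9.799 = 7119.6 m.
Invert the barometric formula: z = H ln(P₀/P).
P₀/P = 97.8/50.4 = 1.9405; ln(1.9405) = 0.66295.
z = 7119.6 × 0.66295 = 4719.9 m.

z ≈ 4720 m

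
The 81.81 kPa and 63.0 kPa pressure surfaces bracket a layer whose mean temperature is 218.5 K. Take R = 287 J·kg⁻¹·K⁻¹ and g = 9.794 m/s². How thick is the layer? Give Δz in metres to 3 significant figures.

Δz ≈ 1670 m

Hypsometric equation: Δz = (R T̄/g) ln(P₁/P₂).
R T̄/g = 287 × 218.5 / 9.794 = 6402.8 m.
ln(81.81/63.0) = ln(1.2986) = 0.26129.
Δz = 6402.8 × 0.26129 = 1673.0 m.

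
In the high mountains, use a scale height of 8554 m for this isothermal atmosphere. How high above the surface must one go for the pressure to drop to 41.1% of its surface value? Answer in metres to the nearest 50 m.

Set P/P₀ = exp(−z/H) = 0.411, so z = −H ln(0.411).
−ln(0.411) = 0.88916; z = 8554.0 × 0.88916 = 7605.9 m.

z ≈ 7600 m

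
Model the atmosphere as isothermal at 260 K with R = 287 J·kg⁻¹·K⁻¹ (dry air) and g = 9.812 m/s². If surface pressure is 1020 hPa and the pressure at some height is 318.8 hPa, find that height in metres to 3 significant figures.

z ≈ 8840 m

Scale height: H = RT/g = 287 × 260 / 9.812 = 7605.0 m.
Invert the barometric formula: z = H ln(P₀/P).
P₀/P = 1020/318.8 = 3.1995; ln(3.1995) = 1.1630.
z = 7605.0 × 1.1630 = 8844.6 m.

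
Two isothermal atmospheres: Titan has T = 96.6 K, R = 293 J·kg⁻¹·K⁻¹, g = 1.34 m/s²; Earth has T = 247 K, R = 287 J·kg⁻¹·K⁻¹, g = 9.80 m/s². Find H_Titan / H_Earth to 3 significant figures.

H_Titan/H_Earth ≈ 2.92

H = RT/g for each body.
H_Titan = 293 × 96.6 / 1.34 = 21122 m.
H_Earth = 287 × 247 / 9.80 = 7233.6 m.
H_Titan/H_Earth = 21122/7233.6 = 2.9200.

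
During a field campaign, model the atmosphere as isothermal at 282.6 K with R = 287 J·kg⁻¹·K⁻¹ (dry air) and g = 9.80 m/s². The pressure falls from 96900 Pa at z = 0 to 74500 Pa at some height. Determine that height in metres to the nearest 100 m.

Scale height: H = RT/g = 287 × 282.6 / 9.80 = 8276.1 m.
Invert the barometric formula: z = H ln(P₀/P).
P₀/P = 96900/74500 = 1.3007; ln(1.3007) = 0.26290.
z = 8276.1 × 0.26290 = 2175.8 m.

z ≈ 2200 m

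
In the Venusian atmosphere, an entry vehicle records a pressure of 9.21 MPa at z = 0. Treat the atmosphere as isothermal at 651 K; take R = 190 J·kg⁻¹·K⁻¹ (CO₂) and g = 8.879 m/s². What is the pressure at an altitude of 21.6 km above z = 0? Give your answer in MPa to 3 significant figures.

P ≈ 1.95 MPa

Scale height: H = RT/g = 190 × 651 / 8.879 = 13931 m.
Barometric formula: P = P₀ exp(−z/H).
z/H = 21600/13931 = 1.5505; exp(−1.5505) = 0.21214.
P = 9.21 × 0.21214 = 1.9538 MPa.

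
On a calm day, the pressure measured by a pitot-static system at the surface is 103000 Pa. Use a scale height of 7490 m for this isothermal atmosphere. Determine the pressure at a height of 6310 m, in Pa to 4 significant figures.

P ≈ 44360 Pa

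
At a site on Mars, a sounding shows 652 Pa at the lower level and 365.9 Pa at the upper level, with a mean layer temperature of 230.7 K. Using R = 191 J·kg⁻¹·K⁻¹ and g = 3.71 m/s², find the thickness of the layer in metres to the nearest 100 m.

Δz ≈ 6900 m

Hypsometric equation: Δz = (R T̄/g) ln(P₁/P₂).
R T̄/g = 191 × 230.7 / 3.71 = 11877 m.
ln(652/365.9) = ln(1.7819) = 0.57768.
Δz = 11877 × 0.57768 = 6861.1 m.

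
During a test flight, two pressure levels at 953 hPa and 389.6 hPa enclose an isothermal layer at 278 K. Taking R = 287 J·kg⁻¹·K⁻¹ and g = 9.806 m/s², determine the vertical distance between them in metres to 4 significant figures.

Δz ≈ 7278 m

Hypsometric equation: Δz = (R T̄/g) ln(P₁/P₂).
R T̄/g = 287 × 278 / 9.806 = 8136.4 m.
ln(953/389.6) = ln(2.4461) = 0.89449.
Δz = 8136.4 × 0.89449 = 7277.9 m.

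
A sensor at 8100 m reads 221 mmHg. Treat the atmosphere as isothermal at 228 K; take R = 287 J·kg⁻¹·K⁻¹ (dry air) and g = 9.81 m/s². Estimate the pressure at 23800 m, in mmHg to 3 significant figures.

Scale height: H = RT/g = 287 × 228 / 9.81 = 6670.3 m.
Between two levels, P₂ = P₁ exp(−Δz/H) with Δz = z₂ − z₁.
Δz = 23800 − 8100.0 = 15700 m; Δz/H = 15700/6670.3 = 2.3537.
P₂ = 221 × exp(−2.3537) = 221 × 0.095017 = 20.999 mmHg.

P ≈ 21.0 mmHg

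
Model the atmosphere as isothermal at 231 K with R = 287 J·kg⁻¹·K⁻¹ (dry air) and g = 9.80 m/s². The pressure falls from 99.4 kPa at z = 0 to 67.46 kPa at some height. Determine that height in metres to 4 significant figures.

z ≈ 2622 m

Scale height: H = RT/g = 287 × 231 / 9.80 = 6765.0 m.
Invert the barometric formula: z = H ln(P₀/P).
P₀/P = 99.4/67.46 = 1.4735; ln(1.4735) = 0.38764.
z = 6765.0 × 0.38764 = 2622.4 m.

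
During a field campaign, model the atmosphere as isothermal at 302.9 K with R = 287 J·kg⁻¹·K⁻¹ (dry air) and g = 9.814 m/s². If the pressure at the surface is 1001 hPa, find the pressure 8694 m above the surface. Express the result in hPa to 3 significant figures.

P ≈ 375 hPa

Scale height: H = RT/g = 287 × 302.9 / 9.814 = 8858.0 m.
Barometric formula: P = P₀ exp(−z/H).
z/H = 8694.0/8858.0 = 0.98149; exp(−0.98149) = 0.37475.
P = 1001 × 0.37475 = 375.12 hPa.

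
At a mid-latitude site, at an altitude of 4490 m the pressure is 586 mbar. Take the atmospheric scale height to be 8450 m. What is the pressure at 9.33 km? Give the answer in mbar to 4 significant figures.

P ≈ 330.5 mbar

Between two levels, P₂ = P₁ exp(−Δz/H) with Δz = z₂ − z₁.
Δz = 9330.0 − 4490.0 = 4840.0 m; Δz/H = 4840.0/8450.0 = 0.57278.
P₂ = 586 × exp(−0.57278) = 586 × 0.56396 = 330.48 mbar.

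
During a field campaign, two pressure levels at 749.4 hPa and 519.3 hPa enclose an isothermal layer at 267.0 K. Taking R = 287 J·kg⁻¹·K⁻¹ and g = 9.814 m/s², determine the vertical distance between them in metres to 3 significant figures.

Hypsometric equation: Δz = (R T̄/g) ln(P₁/P₂).
R T̄/g = 287 × 267.0 / 9.814 = 7808.1 m.
ln(749.4/519.3) = ln(1.4431) = 0.36679.
Δz = 7808.1 × 0.36679 = 2863.9 m.

Δz ≈ 2860 m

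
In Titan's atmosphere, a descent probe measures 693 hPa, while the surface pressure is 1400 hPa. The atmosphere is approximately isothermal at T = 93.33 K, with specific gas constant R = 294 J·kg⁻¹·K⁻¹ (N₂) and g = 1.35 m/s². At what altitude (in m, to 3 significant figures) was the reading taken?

z ≈ 14300 m

Scale height: H = RT/g = 294 × 93.33 / 1.35 = 20325 m.
Invert the barometric formula: z = H ln(P₀/P).
P₀/P = 1400/693 = 2.0202; ln(2.0202) = 0.70320.
z = 20325 × 0.70320 = 14293 m.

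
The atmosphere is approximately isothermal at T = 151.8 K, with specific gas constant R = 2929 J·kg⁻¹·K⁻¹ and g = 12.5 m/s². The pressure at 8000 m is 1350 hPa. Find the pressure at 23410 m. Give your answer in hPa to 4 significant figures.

Scale height: H = RT/g = 2929 × 151.8 / 12.5 = 35570 m.
Between two levels, P₂ = P₁ exp(−Δz/H) with Δz = z₂ − z₁.
Δz = 23410 − 8000.0 = 15410 m; Δz/H = 15410/35570 = 0.43323.
P₂ = 1350 × exp(−0.43323) = 1350 × 0.64841 = 875.35 hPa.

P ≈ 875.4 hPa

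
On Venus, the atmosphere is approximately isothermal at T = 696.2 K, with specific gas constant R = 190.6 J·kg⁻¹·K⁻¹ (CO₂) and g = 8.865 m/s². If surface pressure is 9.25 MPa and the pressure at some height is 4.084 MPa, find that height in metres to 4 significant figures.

z ≈ 12240 m

Scale height: H = RT/g = 190.6 × 696.2 / 8.865 = 14968 m.
Invert the barometric formula: z = H ln(P₀/P).
P₀/P = 9.25/4.084 = 2.2649; ln(2.2649) = 0.81753.
z = 14968 × 0.81753 = 12237 m.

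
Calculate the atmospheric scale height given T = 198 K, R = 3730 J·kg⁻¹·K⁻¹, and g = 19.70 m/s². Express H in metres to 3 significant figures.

H ≈ 37500 m

The scale height of an isothermal atmosphere is H = RT/g.
H = 3730 × 198 / 19.70 = 738540/19.70 = 37489 m.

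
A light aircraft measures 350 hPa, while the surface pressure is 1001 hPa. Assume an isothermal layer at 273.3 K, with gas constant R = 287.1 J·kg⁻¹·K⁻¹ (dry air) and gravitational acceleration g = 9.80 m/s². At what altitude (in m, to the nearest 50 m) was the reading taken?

z ≈ 8400 m

Scale height: H = RT/g = 287.1 × 273.3 / 9.80 = 8006.6 m.
Invert the barometric formula: z = H ln(P₀/P).
P₀/P = 1001/350 = 2.8600; ln(2.8600) = 1.0508.
z = 8006.6 × 1.0508 = 8413.3 m.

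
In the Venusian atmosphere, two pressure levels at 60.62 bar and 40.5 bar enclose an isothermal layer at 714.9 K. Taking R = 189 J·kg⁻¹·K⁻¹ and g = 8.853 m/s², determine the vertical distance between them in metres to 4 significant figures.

Δz ≈ 6156 m

Hypsometric equation: Δz = (R T̄/g) ln(P₁/P₂).
R T̄/g = 189 × 714.9 / 8.853 = 15262 m.
ln(60.62/40.5) = ln(1.4968) = 0.40333.
Δz = 15262 × 0.40333 = 6155.6 m.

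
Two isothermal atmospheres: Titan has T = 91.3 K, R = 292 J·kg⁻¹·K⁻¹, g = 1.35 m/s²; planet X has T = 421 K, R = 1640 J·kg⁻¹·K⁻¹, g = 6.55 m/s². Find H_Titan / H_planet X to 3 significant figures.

H_Titan/H_planet X ≈ 0.187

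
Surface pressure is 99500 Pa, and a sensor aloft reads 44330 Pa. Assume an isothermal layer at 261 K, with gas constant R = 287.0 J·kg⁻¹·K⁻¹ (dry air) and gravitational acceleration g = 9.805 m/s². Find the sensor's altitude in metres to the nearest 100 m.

z ≈ 6200 m

Scale height: H = RT/g = 287.0 × 261 / 9.805 = 7639.7 m.
Invert the barometric formula: z = H ln(P₀/P).
P₀/P = 99500/44330 = 2.2445; ln(2.2445) = 0.80848.
z = 7639.7 × 0.80848 = 6176.5 m.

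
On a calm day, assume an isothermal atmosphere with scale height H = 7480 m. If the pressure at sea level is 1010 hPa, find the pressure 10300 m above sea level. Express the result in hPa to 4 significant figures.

P ≈ 254.9 hPa

Barometric formula: P = P₀ exp(−z/H).
z/H = 10300/7480.0 = 1.3770; exp(−1.3770) = 0.25233.
P = 1010 × 0.25233 = 254.85 hPa.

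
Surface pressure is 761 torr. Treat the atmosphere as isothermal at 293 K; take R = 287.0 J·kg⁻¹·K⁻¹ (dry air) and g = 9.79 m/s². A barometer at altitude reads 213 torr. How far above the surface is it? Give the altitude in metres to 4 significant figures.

Scale height: H = RT/g = 287.0 × 293 / 9.79 = 8589.5 m.
Invert the barometric formula: z = H ln(P₀/P).
P₀/P = 761/213 = 3.5728; ln(3.5728) = 1.2733.
z = 8589.5 × 1.2733 = 10937 m.

z ≈ 10940 m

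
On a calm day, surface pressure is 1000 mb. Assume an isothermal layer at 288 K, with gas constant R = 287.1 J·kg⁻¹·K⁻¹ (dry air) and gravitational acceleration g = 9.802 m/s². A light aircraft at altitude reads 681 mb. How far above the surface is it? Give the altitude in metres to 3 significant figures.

Scale height: H = RT/g = 287.1 × 288 / 9.802 = 8435.5 m.
Invert the barometric formula: z = H ln(P₀/P).
P₀/P = 1000/681 = 1.4684; ln(1.4684) = 0.38417.
z = 8435.5 × 0.38417 = 3240.7 m.

z ≈ 3240 m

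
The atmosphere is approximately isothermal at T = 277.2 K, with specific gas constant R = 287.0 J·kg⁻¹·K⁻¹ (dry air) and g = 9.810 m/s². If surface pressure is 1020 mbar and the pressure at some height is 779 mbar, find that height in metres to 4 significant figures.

Scale height: H = RT/g = 287.0 × 277.2 / 9.810 = 8109.7 m.
Invert the barometric formula: z = H ln(P₀/P).
P₀/P = 1020/779 = 1.3094; ln(1.3094) = 0.26957.
z = 8109.7 × 0.26957 = 2186.1 m.

z ≈ 2186 m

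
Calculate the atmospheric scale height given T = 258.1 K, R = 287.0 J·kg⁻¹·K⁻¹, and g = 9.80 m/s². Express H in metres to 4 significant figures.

H ≈ 7559 m

The scale height of an isothermal atmosphere is H = RT/g.
H = 287.0 × 258.1 / 9.80 = 74075/9.80 = 7558.7 m.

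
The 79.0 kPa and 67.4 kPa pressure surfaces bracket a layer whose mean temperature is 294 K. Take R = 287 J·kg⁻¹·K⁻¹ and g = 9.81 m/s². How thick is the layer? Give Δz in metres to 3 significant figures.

Δz ≈ 1370 m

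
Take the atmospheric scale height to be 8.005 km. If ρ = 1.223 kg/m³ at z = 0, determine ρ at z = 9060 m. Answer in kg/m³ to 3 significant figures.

In an isothermal atmosphere, density decays like pressure: ρ = ρ₀ exp(−z/H).
z/H = 9060.0/8005.0 = 1.1318; exp(−1.1318) = 0.32245.
ρ = 1.223 × 0.32245 = 0.39436 kg/m³.

ρ ≈ 0.394 kg/m³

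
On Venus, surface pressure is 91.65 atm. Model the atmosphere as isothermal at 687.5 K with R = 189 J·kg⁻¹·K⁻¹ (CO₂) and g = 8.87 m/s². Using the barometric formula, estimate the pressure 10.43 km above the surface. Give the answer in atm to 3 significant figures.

P ≈ 45.0 atm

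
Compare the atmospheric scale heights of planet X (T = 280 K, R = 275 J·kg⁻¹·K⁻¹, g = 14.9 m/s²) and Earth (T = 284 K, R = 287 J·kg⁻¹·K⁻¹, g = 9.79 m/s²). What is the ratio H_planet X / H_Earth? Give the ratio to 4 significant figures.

H_planet X/H_Earth ≈ 0.6207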